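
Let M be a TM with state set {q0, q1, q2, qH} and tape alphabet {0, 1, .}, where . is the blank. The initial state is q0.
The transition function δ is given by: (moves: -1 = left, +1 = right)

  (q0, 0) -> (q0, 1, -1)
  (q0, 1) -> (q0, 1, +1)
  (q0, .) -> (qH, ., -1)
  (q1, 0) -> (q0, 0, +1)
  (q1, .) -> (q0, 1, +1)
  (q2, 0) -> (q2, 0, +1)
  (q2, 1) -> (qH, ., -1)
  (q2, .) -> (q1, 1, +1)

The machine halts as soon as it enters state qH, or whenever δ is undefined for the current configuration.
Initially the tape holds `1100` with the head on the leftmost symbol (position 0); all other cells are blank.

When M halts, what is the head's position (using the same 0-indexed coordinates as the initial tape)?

3

state=q0 head=0 tape=[1]100.   (q0,1)→(q0,1,+1)
state=q0 head=1 tape=1[1]00.   (q0,1)→(q0,1,+1)
state=q0 head=2 tape=11[0]0.   (q0,0)→(q0,1,-1)
state=q0 head=1 tape=1[1]10.   (q0,1)→(q0,1,+1)
state=q0 head=2 tape=11[1]0.   (q0,1)→(q0,1,+1)
state=q0 head=3 tape=111[0].   (q0,0)→(q0,1,-1)
state=q0 head=2 tape=11[1]1.   (q0,1)→(q0,1,+1)
state=q0 head=3 tape=111[1].   (q0,1)→(q0,1,+1)
state=q0 head=4 tape=1111[.]   (q0,.)→(qH,.,-1)
state=qH head=3 tape=111[1].
At halt the head is at cell 3.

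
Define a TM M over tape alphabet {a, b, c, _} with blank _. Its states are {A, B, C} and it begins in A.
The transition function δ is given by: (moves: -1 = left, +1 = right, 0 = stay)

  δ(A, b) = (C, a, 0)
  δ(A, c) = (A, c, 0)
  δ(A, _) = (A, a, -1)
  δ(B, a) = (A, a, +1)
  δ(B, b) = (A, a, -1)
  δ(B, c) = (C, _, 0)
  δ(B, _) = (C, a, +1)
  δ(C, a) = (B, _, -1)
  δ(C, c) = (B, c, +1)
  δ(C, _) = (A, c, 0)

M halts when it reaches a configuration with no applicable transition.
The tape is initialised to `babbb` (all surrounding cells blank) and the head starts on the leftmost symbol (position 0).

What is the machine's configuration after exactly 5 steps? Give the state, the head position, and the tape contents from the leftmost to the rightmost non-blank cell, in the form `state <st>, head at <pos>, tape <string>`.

state A, head at 0, tape acabbb

A | _[b]abbb   read b → write a, move 0, go to C
C | _[a]abbb   read a → write _, move -1, go to B
B | [_]_abbb   read _ → write a, move +1, go to C
C | a[_]abbb   read _ → write c, move 0, go to A
A | a[c]abbb   read c → write c, move 0, go to A
A | a[c]abbb
After 5 steps: state A, head at 0, tape acabbb.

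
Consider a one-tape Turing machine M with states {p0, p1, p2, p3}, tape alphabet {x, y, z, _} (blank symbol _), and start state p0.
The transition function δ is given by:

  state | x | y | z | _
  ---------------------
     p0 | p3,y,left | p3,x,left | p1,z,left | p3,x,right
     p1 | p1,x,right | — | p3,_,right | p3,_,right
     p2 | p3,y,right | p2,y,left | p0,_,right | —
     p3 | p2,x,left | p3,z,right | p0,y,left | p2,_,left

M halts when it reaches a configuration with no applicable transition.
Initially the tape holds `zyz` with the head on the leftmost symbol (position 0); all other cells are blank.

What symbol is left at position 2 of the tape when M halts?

_

state=p0 head=0 tape=_[z]yz__   (p0,z)→(p1,z,left)
state=p1 head=-1 tape=[_]zyz__   (p1,_)→(p3,_,right)
state=p3 head=0 tape=_[z]yz__   (p3,z)→(p0,y,left)
state=p0 head=-1 tape=[_]yyz__   (p0,_)→(p3,x,right)
state=p3 head=0 tape=x[y]yz__   (p3,y)→(p3,z,right)
state=p3 head=1 tape=xz[y]z__   (p3,y)→(p3,z,right)
state=p3 head=2 tape=xzz[z]__   (p3,z)→(p0,y,left)
state=p0 head=1 tape=xz[z]y__   (p0,z)→(p1,z,left)
state=p1 head=0 tape=x[z]zy__   (p1,z)→(p3,_,right)
state=p3 head=1 tape=x_[z]y__   (p3,z)→(p0,y,left)
state=p0 head=0 tape=x[_]yy__   (p0,_)→(p3,x,right)
state=p3 head=1 tape=xx[y]y__   (p3,y)→(p3,z,right)
state=p3 head=2 tape=xxz[y]__   (p3,y)→(p3,z,right)
state=p3 head=3 tape=xxzz[_]_   (p3,_)→(p2,_,left)
state=p2 head=2 tape=xxz[z]__   (p2,z)→(p0,_,right)
state=p0 head=3 tape=xxz_[_]_   (p0,_)→(p3,x,right)
state=p3 head=4 tape=xxz_x[_]   (p3,_)→(p2,_,left)
state=p2 head=3 tape=xxz_[x]_   (p2,x)→(p3,y,right)
state=p3 head=4 tape=xxz_y[_]   (p3,_)→(p2,_,left)
state=p2 head=3 tape=xxz_[y]_   (p2,y)→(p2,y,left)
state=p2 head=2 tape=xxz[_]y_
Cell 2 holds _ when M halts.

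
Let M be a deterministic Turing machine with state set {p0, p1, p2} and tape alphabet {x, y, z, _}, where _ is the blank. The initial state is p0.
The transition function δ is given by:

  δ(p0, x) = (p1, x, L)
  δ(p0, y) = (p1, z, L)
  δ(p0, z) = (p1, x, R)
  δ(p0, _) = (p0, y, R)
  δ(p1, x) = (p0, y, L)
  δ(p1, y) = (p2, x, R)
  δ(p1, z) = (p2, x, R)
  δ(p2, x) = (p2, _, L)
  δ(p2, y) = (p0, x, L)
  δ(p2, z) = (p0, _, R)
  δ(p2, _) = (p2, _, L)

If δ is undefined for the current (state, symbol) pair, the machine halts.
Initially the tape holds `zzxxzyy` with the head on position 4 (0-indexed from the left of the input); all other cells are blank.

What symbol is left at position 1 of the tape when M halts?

state=p0 head=4 tape=zzxx[z]yy   (p0,z)→(p1,x,R)
state=p1 head=5 tape=zzxxx[y]y   (p1,y)→(p2,x,R)
state=p2 head=6 tape=zzxxxx[y]   (p2,y)→(p0,x,L)
state=p0 head=5 tape=zzxxx[x]x   (p0,x)→(p1,x,L)
state=p1 head=4 tape=zzxx[x]xx   (p1,x)→(p0,y,L)
state=p0 head=3 tape=zzx[x]yxx   (p0,x)→(p1,x,L)
state=p1 head=2 tape=zz[x]xyxx   (p1,x)→(p0,y,L)
state=p0 head=1 tape=z[z]yxyxx   (p0,z)→(p1,x,R)
state=p1 head=2 tape=zx[y]xyxx   (p1,y)→(p2,x,R)
state=p2 head=3 tape=zxx[x]yxx   (p2,x)→(p2,_,L)
state=p2 head=2 tape=zx[x]_yxx   (p2,x)→(p2,_,L)
state=p2 head=1 tape=z[x]__yxx   (p2,x)→(p2,_,L)
state=p2 head=0 tape=[z]___yxx   (p2,z)→(p0,_,R)
state=p0 head=1 tape=_[_]__yxx   (p0,_)→(p0,y,R)
state=p0 head=2 tape=_y[_]_yxx   (p0,_)→(p0,y,R)
state=p0 head=3 tape=_yy[_]yxx   (p0,_)→(p0,y,R)
state=p0 head=4 tape=_yyy[y]xx   (p0,y)→(p1,z,L)
state=p1 head=3 tape=_yy[y]zxx   (p1,y)→(p2,x,R)
state=p2 head=4 tape=_yyx[z]xx   (p2,z)→(p0,_,R)
state=p0 head=5 tape=_yyx_[x]x   (p0,x)→(p1,x,L)
state=p1 head=4 tape=_yyx[_]xx
Cell 1 holds y when M halts.

y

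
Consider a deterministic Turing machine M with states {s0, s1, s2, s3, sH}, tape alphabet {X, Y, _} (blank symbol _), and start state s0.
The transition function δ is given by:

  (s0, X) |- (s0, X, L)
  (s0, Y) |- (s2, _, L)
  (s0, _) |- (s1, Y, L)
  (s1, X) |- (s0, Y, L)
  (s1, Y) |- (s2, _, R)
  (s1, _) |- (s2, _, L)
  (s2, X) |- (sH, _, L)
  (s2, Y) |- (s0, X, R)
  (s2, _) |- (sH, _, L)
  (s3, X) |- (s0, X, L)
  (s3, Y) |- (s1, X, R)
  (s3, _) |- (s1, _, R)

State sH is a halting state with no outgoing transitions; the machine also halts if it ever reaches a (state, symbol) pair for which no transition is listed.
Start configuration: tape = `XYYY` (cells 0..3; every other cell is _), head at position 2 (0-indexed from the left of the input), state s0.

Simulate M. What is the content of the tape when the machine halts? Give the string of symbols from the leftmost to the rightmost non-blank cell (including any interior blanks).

s0 | ____XY[Y]Y   read Y → write _, move L, go to s2
s2 | ____X[Y]_Y   read Y → write X, move R, go to s0
s0 | ____XX[_]Y   read _ → write Y, move L, go to s1
s1 | ____X[X]YY   read X → write Y, move L, go to s0
s0 | ____[X]YYY   read X → write X, move L, go to s0
s0 | ___[_]XYYY   read _ → write Y, move L, go to s1
s1 | __[_]YXYYY   read _ → write _, move L, go to s2
s2 | _[_]_YXYYY   read _ → write _, move L, go to sH
sH | [_]__YXYYY
The non-blank tape span at halt is YXYYY.

YXYYY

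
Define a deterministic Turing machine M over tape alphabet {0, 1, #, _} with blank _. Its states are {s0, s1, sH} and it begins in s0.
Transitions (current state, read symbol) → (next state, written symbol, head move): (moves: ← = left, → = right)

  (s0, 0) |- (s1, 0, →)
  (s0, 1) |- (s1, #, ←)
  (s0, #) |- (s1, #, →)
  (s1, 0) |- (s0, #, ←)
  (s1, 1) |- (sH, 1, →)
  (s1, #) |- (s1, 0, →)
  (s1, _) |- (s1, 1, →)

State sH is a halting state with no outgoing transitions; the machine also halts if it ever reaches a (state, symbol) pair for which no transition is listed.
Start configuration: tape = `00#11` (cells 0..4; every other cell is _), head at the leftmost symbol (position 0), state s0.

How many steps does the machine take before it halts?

6

state=s0 head=0 tape=[0]0#11   (s0,0)→(s1,0,→)
state=s1 head=1 tape=0[0]#11   (s1,0)→(s0,#,←)
state=s0 head=0 tape=[0]##11   (s0,0)→(s1,0,→)
state=s1 head=1 tape=0[#]#11   (s1,#)→(s1,0,→)
state=s1 head=2 tape=00[#]11   (s1,#)→(s1,0,→)
state=s1 head=3 tape=000[1]1   (s1,1)→(sH,1,→)
state=sH head=4 tape=0001[1]
M halts after 6 transitions.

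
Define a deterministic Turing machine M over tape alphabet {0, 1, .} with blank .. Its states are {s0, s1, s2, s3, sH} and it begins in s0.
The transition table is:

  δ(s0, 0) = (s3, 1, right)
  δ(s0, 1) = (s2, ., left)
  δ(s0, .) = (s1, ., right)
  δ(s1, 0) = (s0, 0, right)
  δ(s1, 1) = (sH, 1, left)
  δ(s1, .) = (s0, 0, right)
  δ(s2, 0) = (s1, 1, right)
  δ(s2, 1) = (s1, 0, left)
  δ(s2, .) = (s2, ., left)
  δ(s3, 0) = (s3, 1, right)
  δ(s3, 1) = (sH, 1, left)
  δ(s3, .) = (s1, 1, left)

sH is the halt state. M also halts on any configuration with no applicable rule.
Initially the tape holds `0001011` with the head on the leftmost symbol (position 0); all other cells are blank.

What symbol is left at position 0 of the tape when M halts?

1

s0 | [0]001011   read 0 → write 1, move right, go to s3
s3 | 1[0]01011   read 0 → write 1, move right, go to s3
s3 | 11[0]1011   read 0 → write 1, move right, go to s3
s3 | 111[1]011   read 1 → write 1, move left, go to sH
sH | 11[1]1011
Cell 0 holds 1 when M halts.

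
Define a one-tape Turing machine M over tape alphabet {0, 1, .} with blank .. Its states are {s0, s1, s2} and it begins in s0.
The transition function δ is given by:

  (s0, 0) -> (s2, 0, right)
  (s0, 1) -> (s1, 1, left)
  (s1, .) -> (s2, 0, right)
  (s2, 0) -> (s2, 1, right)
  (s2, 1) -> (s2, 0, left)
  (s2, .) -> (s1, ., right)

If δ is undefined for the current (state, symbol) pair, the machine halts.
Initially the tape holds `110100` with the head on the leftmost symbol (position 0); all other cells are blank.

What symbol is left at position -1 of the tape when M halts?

s0 | ..[1]10100   read 1 → write 1, move left, go to s1
s1 | .[.]110100   read . → write 0, move right, go to s2
s2 | .0[1]10100   read 1 → write 0, move left, go to s2
s2 | .[0]010100   read 0 → write 1, move right, go to s2
s2 | .1[0]10100   read 0 → write 1, move right, go to s2
s2 | .11[1]0100   read 1 → write 0, move left, go to s2
s2 | .1[1]00100   read 1 → write 0, move left, go to s2
s2 | .[1]000100   read 1 → write 0, move left, go to s2
s2 | [.]0000100   read . → write ., move right, go to s1
s1 | .[0]000100
Cell -1 holds 0 when M halts.

0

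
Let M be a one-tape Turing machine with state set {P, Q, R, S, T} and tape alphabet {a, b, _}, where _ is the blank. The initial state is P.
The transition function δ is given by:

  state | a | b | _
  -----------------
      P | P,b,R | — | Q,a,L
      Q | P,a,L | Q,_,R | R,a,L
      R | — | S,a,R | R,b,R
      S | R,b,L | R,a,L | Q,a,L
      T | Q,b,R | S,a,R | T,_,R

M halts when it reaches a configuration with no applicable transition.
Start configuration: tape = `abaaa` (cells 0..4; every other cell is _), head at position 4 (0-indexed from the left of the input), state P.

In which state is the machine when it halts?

P | ___abaa[a]__   read a → write b, move R, go to P
P | ___abaab[_]_   read _ → write a, move L, go to Q
Q | ___abaa[b]a_   read b → write _, move R, go to Q
Q | ___abaa_[a]_   read a → write a, move L, go to P
P | ___abaa[_]a_   read _ → write a, move L, go to Q
Q | ___aba[a]aa_   read a → write a, move L, go to P
P | ___ab[a]aaa_   read a → write b, move R, go to P
P | ___abb[a]aa_   read a → write b, move R, go to P
P | ___abbb[a]a_   read a → write b, move R, go to P
P | ___abbbb[a]_   read a → write b, move R, go to P
P | ___abbbbb[_]   read _ → write a, move L, go to Q
Q | ___abbbb[b]a   read b → write _, move R, go to Q
Q | ___abbbb_[a]   read a → write a, move L, go to P
P | ___abbbb[_]a   read _ → write a, move L, go to Q
Q | ___abbb[b]aa   read b → write _, move R, go to Q
Q | ___abbb_[a]a   read a → write a, move L, go to P
P | ___abbb[_]aa   read _ → write a, move L, go to Q
Q | ___abb[b]aaa   read b → write _, move R, go to Q
Q | ___abb_[a]aa   read a → write a, move L, go to P
P | ___abb[_]aaa   read _ → write a, move L, go to Q
Q | ___ab[b]aaaa   read b → write _, move R, go to Q
Q | ___ab_[a]aaa   read a → write a, move L, go to P
P | ___ab[_]aaaa   read _ → write a, move L, go to Q
Q | ___a[b]aaaaa   read b → write _, move R, go to Q
Q | ___a_[a]aaaa   read a → write a, move L, go to P
P | ___a[_]aaaaa   read _ → write a, move L, go to Q
Q | ___[a]aaaaaa   read a → write a, move L, go to P
P | __[_]aaaaaaa   read _ → write a, move L, go to Q
Q | _[_]aaaaaaaa   read _ → write a, move L, go to R
R | [_]aaaaaaaaa   read _ → write b, move R, go to R
R | b[a]aaaaaaaa
No transition is defined for (R, a); M halts in state R.

R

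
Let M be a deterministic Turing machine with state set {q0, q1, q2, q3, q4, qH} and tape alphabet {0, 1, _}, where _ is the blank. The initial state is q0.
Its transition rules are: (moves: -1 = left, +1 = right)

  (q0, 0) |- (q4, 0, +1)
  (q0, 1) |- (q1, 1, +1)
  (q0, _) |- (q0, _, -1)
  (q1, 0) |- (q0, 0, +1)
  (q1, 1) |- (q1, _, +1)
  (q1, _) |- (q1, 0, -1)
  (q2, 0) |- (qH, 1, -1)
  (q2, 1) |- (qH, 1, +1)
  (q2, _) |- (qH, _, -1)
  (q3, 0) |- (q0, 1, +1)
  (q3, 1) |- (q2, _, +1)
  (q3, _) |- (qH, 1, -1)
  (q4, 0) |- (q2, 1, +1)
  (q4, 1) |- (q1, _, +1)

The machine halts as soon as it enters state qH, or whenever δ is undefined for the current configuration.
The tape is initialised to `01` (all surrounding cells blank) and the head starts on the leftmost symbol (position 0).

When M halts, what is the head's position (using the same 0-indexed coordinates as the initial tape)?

q0 | [0]1__   read 0 → write 0, move +1, go to q4
q4 | 0[1]__   read 1 → write _, move +1, go to q1
q1 | 0_[_]_   read _ → write 0, move -1, go to q1
q1 | 0[_]0_   read _ → write 0, move -1, go to q1
q1 | [0]00_   read 0 → write 0, move +1, go to q0
q0 | 0[0]0_   read 0 → write 0, move +1, go to q4
q4 | 00[0]_   read 0 → write 1, move +1, go to q2
q2 | 001[_]   read _ → write _, move -1, go to qH
qH | 00[1]_
At halt the head is at cell 2.

2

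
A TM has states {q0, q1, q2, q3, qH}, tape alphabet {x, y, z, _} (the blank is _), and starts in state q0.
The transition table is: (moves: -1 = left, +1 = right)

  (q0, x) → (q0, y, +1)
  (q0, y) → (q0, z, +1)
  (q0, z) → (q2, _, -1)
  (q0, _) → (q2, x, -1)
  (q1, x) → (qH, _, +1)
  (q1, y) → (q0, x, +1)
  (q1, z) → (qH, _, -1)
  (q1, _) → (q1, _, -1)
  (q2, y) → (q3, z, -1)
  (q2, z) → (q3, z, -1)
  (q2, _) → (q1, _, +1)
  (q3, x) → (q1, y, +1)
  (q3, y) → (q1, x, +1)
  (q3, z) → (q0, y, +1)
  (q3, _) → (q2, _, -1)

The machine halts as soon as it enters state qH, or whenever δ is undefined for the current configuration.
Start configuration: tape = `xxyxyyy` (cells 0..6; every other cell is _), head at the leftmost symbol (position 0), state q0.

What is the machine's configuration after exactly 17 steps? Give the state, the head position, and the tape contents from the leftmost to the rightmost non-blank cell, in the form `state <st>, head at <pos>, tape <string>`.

state qH, head at 3, tape yyzx___x

state=q0 head=0 tape=[x]xyxyyy_   (q0,x)→(q0,y,+1)
state=q0 head=1 tape=y[x]yxyyy_   (q0,x)→(q0,y,+1)
state=q0 head=2 tape=yy[y]xyyy_   (q0,y)→(q0,z,+1)
state=q0 head=3 tape=yyz[x]yyy_   (q0,x)→(q0,y,+1)
state=q0 head=4 tape=yyzy[y]yy_   (q0,y)→(q0,z,+1)
state=q0 head=5 tape=yyzyz[y]y_   (q0,y)→(q0,z,+1)
state=q0 head=6 tape=yyzyzz[y]_   (q0,y)→(q0,z,+1)
state=q0 head=7 tape=yyzyzzz[_]   (q0,_)→(q2,x,-1)
state=q2 head=6 tape=yyzyzz[z]x   (q2,z)→(q3,z,-1)
state=q3 head=5 tape=yyzyz[z]zx   (q3,z)→(q0,y,+1)
state=q0 head=6 tape=yyzyzy[z]x   (q0,z)→(q2,_,-1)
state=q2 head=5 tape=yyzyz[y]_x   (q2,y)→(q3,z,-1)
state=q3 head=4 tape=yyzy[z]z_x   (q3,z)→(q0,y,+1)
state=q0 head=5 tape=yyzyy[z]_x   (q0,z)→(q2,_,-1)
state=q2 head=4 tape=yyzy[y]__x   (q2,y)→(q3,z,-1)
state=q3 head=3 tape=yyz[y]z__x   (q3,y)→(q1,x,+1)
state=q1 head=4 tape=yyzx[z]__x   (q1,z)→(qH,_,-1)
state=qH head=3 tape=yyz[x]___x
After 17 steps: state qH, head at 3, tape yyzx___x.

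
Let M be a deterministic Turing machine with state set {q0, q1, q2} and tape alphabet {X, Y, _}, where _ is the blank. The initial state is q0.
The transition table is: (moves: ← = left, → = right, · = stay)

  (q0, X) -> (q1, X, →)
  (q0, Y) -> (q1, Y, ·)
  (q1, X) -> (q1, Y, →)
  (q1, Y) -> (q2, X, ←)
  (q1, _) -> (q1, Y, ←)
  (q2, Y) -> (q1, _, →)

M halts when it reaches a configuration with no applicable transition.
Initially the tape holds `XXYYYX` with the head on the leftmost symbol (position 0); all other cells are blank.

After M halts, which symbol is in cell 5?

state=q0 head=0 tape=[X]XYYYX__   (q0,X)→(q1,X,→)
state=q1 head=1 tape=X[X]YYYX__   (q1,X)→(q1,Y,→)
state=q1 head=2 tape=XY[Y]YYX__   (q1,Y)→(q2,X,←)
state=q2 head=1 tape=X[Y]XYYX__   (q2,Y)→(q1,_,→)
state=q1 head=2 tape=X_[X]YYX__   (q1,X)→(q1,Y,→)
state=q1 head=3 tape=X_Y[Y]YX__   (q1,Y)→(q2,X,←)
state=q2 head=2 tape=X_[Y]XYX__   (q2,Y)→(q1,_,→)
state=q1 head=3 tape=X__[X]YX__   (q1,X)→(q1,Y,→)
state=q1 head=4 tape=X__Y[Y]X__   (q1,Y)→(q2,X,←)
state=q2 head=3 tape=X__[Y]XX__   (q2,Y)→(q1,_,→)
state=q1 head=4 tape=X___[X]X__   (q1,X)→(q1,Y,→)
state=q1 head=5 tape=X___Y[X]__   (q1,X)→(q1,Y,→)
state=q1 head=6 tape=X___YY[_]_   (q1,_)→(q1,Y,←)
state=q1 head=5 tape=X___Y[Y]Y_   (q1,Y)→(q2,X,←)
state=q2 head=4 tape=X___[Y]XY_   (q2,Y)→(q1,_,→)
state=q1 head=5 tape=X____[X]Y_   (q1,X)→(q1,Y,→)
state=q1 head=6 tape=X____Y[Y]_   (q1,Y)→(q2,X,←)
state=q2 head=5 tape=X____[Y]X_   (q2,Y)→(q1,_,→)
state=q1 head=6 tape=X_____[X]_   (q1,X)→(q1,Y,→)
state=q1 head=7 tape=X_____Y[_]   (q1,_)→(q1,Y,←)
state=q1 head=6 tape=X_____[Y]Y   (q1,Y)→(q2,X,←)
state=q2 head=5 tape=X____[_]XY
Cell 5 holds _ when M halts.

_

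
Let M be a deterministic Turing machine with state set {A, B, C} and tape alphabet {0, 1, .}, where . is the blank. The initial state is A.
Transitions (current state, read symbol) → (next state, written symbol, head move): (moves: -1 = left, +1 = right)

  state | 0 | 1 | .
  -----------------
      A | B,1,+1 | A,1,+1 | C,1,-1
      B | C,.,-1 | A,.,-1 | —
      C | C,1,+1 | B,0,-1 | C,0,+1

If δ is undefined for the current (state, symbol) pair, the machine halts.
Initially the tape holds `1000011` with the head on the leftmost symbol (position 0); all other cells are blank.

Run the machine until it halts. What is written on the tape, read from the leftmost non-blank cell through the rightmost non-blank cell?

101011.001

state=A head=0 tape=...[1]000011   (A,1)→(A,1,+1)
state=A head=1 tape=...1[0]00011   (A,0)→(B,1,+1)
state=B head=2 tape=...11[0]0011   (B,0)→(C,.,-1)
state=C head=1 tape=...1[1].0011   (C,1)→(B,0,-1)
state=B head=0 tape=...[1]0.0011   (B,1)→(A,.,-1)
state=A head=-1 tape=..[.].0.0011   (A,.)→(C,1,-1)
state=C head=-2 tape=.[.]1.0.0011   (C,.)→(C,0,+1)
state=C head=-1 tape=.0[1].0.0011   (C,1)→(B,0,-1)
state=B head=-2 tape=.[0]0.0.0011   (B,0)→(C,.,-1)
state=C head=-3 tape=[.].0.0.0011   (C,.)→(C,0,+1)
state=C head=-2 tape=0[.]0.0.0011   (C,.)→(C,0,+1)
state=C head=-1 tape=00[0].0.0011   (C,0)→(C,1,+1)
state=C head=0 tape=001[.]0.0011   (C,.)→(C,0,+1)
state=C head=1 tape=0010[0].0011   (C,0)→(C,1,+1)
state=C head=2 tape=00101[.]0011   (C,.)→(C,0,+1)
state=C head=3 tape=001010[0]011   (C,0)→(C,1,+1)
state=C head=4 tape=0010101[0]11   (C,0)→(C,1,+1)
state=C head=5 tape=00101011[1]1   (C,1)→(B,0,-1)
state=B head=4 tape=0010101[1]01   (B,1)→(A,.,-1)
state=A head=3 tape=001010[1].01   (A,1)→(A,1,+1)
state=A head=4 tape=0010101[.]01   (A,.)→(C,1,-1)
state=C head=3 tape=001010[1]101   (C,1)→(B,0,-1)
state=B head=2 tape=00101[0]0101   (B,0)→(C,.,-1)
state=C head=1 tape=0010[1].0101   (C,1)→(B,0,-1)
state=B head=0 tape=001[0]0.0101   (B,0)→(C,.,-1)
state=C head=-1 tape=00[1].0.0101   (C,1)→(B,0,-1)
state=B head=-2 tape=0[0]0.0.0101   (B,0)→(C,.,-1)
state=C head=-3 tape=[0].0.0.0101   (C,0)→(C,1,+1)
state=C head=-2 tape=1[.]0.0.0101   (C,.)→(C,0,+1)
state=C head=-1 tape=10[0].0.0101   (C,0)→(C,1,+1)
state=C head=0 tape=101[.]0.0101   (C,.)→(C,0,+1)
state=C head=1 tape=1010[0].0101   (C,0)→(C,1,+1)
state=C head=2 tape=10101[.]0101   (C,.)→(C,0,+1)
state=C head=3 tape=101010[0]101   (C,0)→(C,1,+1)
state=C head=4 tape=1010101[1]01   (C,1)→(B,0,-1)
state=B head=3 tape=101010[1]001   (B,1)→(A,.,-1)
state=A head=2 tape=10101[0].001   (A,0)→(B,1,+1)
state=B head=3 tape=101011[.]001
The non-blank tape span at halt is 101011.001.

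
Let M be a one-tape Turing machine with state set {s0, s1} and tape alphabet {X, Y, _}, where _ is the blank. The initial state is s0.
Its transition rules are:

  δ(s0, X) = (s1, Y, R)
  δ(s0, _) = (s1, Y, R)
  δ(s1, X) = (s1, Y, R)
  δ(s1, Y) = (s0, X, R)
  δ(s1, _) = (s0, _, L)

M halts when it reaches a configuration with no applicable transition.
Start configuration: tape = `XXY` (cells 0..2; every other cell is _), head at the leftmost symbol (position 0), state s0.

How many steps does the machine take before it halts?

s0 | [X]XY__   read X → write Y, move R, go to s1
s1 | Y[X]Y__   read X → write Y, move R, go to s1
s1 | YY[Y]__   read Y → write X, move R, go to s0
s0 | YYX[_]_   read _ → write Y, move R, go to s1
s1 | YYXY[_]   read _ → write _, move L, go to s0
s0 | YYX[Y]_
M halts after 5 transitions.

5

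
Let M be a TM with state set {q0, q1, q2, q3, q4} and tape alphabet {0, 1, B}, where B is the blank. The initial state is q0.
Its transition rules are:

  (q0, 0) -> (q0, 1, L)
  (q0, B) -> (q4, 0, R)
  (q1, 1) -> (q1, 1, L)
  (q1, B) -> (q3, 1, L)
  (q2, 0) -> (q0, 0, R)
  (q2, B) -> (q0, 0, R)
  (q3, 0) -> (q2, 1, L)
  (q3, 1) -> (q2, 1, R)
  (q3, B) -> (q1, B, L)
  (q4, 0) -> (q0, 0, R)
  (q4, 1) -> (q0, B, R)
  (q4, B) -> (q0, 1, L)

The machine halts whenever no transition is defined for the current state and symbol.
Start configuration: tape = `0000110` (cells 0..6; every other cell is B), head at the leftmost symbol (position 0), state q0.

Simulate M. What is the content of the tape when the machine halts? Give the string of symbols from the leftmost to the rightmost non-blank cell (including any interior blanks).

q0 | B[0]000110   read 0 → write 1, move L, go to q0
q0 | [B]1000110   read B → write 0, move R, go to q4
q4 | 0[1]000110   read 1 → write B, move R, go to q0
q0 | 0B[0]00110   read 0 → write 1, move L, go to q0
q0 | 0[B]100110   read B → write 0, move R, go to q4
q4 | 00[1]00110   read 1 → write B, move R, go to q0
q0 | 00B[0]0110   read 0 → write 1, move L, go to q0
q0 | 00[B]10110   read B → write 0, move R, go to q4
q4 | 000[1]0110   read 1 → write B, move R, go to q0
q0 | 000B[0]110   read 0 → write 1, move L, go to q0
q0 | 000[B]1110   read B → write 0, move R, go to q4
q4 | 0000[1]110   read 1 → write B, move R, go to q0
q0 | 0000B[1]10
The non-blank tape span at halt is 0000B110.

0000B110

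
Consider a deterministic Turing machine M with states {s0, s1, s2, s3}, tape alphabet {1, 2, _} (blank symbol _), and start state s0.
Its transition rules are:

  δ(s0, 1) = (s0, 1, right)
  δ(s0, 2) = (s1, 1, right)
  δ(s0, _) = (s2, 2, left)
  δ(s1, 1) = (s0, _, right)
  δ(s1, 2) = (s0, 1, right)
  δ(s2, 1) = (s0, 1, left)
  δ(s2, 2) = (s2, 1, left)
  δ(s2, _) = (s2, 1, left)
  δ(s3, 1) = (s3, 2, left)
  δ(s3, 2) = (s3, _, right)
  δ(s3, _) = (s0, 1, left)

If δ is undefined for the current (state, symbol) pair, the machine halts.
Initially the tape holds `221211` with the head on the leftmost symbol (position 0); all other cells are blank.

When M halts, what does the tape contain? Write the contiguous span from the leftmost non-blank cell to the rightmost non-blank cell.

11111_1

state=s0 head=0 tape=[2]21211__   (s0,2)→(s1,1,right)
state=s1 head=1 tape=1[2]1211__   (s1,2)→(s0,1,right)
state=s0 head=2 tape=11[1]211__   (s0,1)→(s0,1,right)
state=s0 head=3 tape=111[2]11__   (s0,2)→(s1,1,right)
state=s1 head=4 tape=1111[1]1__   (s1,1)→(s0,_,right)
state=s0 head=5 tape=1111_[1]__   (s0,1)→(s0,1,right)
state=s0 head=6 tape=1111_1[_]_   (s0,_)→(s2,2,left)
state=s2 head=5 tape=1111_[1]2_   (s2,1)→(s0,1,left)
state=s0 head=4 tape=1111[_]12_   (s0,_)→(s2,2,left)
state=s2 head=3 tape=111[1]212_   (s2,1)→(s0,1,left)
state=s0 head=2 tape=11[1]1212_   (s0,1)→(s0,1,right)
state=s0 head=3 tape=111[1]212_   (s0,1)→(s0,1,right)
state=s0 head=4 tape=1111[2]12_   (s0,2)→(s1,1,right)
state=s1 head=5 tape=11111[1]2_   (s1,1)→(s0,_,right)
state=s0 head=6 tape=11111_[2]_   (s0,2)→(s1,1,right)
state=s1 head=7 tape=11111_1[_]
The non-blank tape span at halt is 11111_1.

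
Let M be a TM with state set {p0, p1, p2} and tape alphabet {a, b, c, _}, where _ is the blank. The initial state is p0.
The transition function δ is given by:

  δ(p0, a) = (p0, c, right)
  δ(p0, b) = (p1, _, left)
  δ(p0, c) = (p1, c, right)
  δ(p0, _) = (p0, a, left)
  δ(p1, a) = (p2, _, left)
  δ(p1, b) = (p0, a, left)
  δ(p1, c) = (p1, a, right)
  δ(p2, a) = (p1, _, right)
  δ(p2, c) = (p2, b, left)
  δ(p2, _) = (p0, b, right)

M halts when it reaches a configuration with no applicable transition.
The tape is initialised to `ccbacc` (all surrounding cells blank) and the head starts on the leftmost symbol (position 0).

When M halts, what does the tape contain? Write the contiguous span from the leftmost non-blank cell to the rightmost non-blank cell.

ccccca

p0 | [c]cbacc_   read c → write c, move right, go to p1
p1 | c[c]bacc_   read c → write a, move right, go to p1
p1 | ca[b]acc_   read b → write a, move left, go to p0
p0 | c[a]aacc_   read a → write c, move right, go to p0
p0 | cc[a]acc_   read a → write c, move right, go to p0
p0 | ccc[a]cc_   read a → write c, move right, go to p0
p0 | cccc[c]c_   read c → write c, move right, go to p1
p1 | ccccc[c]_   read c → write a, move right, go to p1
p1 | ccccca[_]
The non-blank tape span at halt is ccccca.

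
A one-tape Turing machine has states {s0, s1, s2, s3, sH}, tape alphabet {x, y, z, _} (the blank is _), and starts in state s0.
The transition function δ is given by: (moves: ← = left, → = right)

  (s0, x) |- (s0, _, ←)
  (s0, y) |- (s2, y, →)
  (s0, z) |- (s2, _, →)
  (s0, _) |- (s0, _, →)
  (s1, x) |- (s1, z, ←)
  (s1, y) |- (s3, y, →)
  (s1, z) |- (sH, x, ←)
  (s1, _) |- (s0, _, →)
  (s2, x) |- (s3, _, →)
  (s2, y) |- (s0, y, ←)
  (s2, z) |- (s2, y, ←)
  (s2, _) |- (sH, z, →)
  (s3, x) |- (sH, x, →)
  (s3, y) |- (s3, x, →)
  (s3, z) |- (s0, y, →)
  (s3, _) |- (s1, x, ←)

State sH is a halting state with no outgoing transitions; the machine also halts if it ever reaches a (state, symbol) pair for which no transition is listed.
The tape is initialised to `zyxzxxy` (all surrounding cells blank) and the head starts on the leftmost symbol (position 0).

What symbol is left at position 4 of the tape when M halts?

state=s0 head=0 tape=[z]yxzxxy   (s0,z)→(s2,_,→)
state=s2 head=1 tape=_[y]xzxxy   (s2,y)→(s0,y,←)
state=s0 head=0 tape=[_]yxzxxy   (s0,_)→(s0,_,→)
state=s0 head=1 tape=_[y]xzxxy   (s0,y)→(s2,y,→)
state=s2 head=2 tape=_y[x]zxxy   (s2,x)→(s3,_,→)
state=s3 head=3 tape=_y_[z]xxy   (s3,z)→(s0,y,→)
state=s0 head=4 tape=_y_y[x]xy   (s0,x)→(s0,_,←)
state=s0 head=3 tape=_y_[y]_xy   (s0,y)→(s2,y,→)
state=s2 head=4 tape=_y_y[_]xy   (s2,_)→(sH,z,→)
state=sH head=5 tape=_y_yz[x]y
Cell 4 holds z when M halts.

z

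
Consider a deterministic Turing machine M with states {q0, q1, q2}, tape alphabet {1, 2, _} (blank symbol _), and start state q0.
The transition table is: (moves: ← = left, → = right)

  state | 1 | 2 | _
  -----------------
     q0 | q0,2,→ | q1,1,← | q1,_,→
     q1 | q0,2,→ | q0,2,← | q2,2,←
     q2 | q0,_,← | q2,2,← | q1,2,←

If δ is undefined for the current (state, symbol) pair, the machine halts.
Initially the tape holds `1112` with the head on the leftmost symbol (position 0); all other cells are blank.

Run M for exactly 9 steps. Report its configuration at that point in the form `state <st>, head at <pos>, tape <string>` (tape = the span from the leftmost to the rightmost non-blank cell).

q0 | _[1]112   read 1 → write 2, move →, go to q0
q0 | _2[1]12   read 1 → write 2, move →, go to q0
q0 | _22[1]2   read 1 → write 2, move →, go to q0
q0 | _222[2]   read 2 → write 1, move ←, go to q1
q1 | _22[2]1   read 2 → write 2, move ←, go to q0
q0 | _2[2]21   read 2 → write 1, move ←, go to q1
q1 | _[2]121   read 2 → write 2, move ←, go to q0
q0 | [_]2121   read _ → write _, move →, go to q1
q1 | _[2]121   read 2 → write 2, move ←, go to q0
q0 | [_]2121
After 9 steps: state q0, head at -1, tape 2121.

state q0, head at -1, tape 2121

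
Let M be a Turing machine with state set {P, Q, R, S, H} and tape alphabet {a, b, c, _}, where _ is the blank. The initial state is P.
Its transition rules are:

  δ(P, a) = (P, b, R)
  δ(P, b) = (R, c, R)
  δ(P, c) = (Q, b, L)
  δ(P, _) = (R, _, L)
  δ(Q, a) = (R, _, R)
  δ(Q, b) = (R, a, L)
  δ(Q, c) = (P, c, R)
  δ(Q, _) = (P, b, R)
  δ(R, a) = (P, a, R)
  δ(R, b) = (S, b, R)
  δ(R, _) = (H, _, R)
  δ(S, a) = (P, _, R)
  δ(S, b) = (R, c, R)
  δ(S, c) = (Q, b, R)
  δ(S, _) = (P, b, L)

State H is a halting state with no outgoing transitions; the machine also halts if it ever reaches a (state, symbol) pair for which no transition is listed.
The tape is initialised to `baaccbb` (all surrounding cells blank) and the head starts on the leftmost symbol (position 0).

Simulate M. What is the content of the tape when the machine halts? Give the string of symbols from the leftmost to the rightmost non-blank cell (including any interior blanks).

cabccbb

P | [b]aaccbb   read b → write c, move R, go to R
R | c[a]accbb   read a → write a, move R, go to P
P | ca[a]ccbb   read a → write b, move R, go to P
P | cab[c]cbb   read c → write b, move L, go to Q
Q | ca[b]bcbb   read b → write a, move L, go to R
R | c[a]abcbb   read a → write a, move R, go to P
P | ca[a]bcbb   read a → write b, move R, go to P
P | cab[b]cbb   read b → write c, move R, go to R
R | cabc[c]bb
The non-blank tape span at halt is cabccbb.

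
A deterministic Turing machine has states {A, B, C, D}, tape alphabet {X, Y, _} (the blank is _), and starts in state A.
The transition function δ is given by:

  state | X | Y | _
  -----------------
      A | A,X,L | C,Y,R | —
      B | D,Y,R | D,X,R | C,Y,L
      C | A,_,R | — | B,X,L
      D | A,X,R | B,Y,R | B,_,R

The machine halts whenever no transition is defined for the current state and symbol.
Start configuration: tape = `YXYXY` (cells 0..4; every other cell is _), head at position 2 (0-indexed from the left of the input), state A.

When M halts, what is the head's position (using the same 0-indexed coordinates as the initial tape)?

A | YX[Y]XY__   read Y → write Y, move R, go to C
C | YXY[X]Y__   read X → write _, move R, go to A
A | YXY_[Y]__   read Y → write Y, move R, go to C
C | YXY_Y[_]_   read _ → write X, move L, go to B
B | YXY_[Y]X_   read Y → write X, move R, go to D
D | YXY_X[X]_   read X → write X, move R, go to A
A | YXY_XX[_]
At halt the head is at cell 6.

6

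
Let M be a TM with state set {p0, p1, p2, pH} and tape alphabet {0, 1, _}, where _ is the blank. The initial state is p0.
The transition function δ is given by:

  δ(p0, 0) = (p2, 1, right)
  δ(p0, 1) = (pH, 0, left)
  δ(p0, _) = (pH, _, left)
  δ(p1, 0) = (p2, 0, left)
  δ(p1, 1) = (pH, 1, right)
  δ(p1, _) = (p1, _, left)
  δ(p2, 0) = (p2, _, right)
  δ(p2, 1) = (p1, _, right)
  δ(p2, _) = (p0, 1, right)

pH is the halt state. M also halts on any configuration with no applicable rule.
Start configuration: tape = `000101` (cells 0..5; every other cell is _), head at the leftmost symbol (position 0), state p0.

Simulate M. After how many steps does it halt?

state=p0 head=0 tape=[0]00101_   (p0,0)→(p2,1,right)
state=p2 head=1 tape=1[0]0101_   (p2,0)→(p2,_,right)
state=p2 head=2 tape=1_[0]101_   (p2,0)→(p2,_,right)
state=p2 head=3 tape=1__[1]01_   (p2,1)→(p1,_,right)
state=p1 head=4 tape=1___[0]1_   (p1,0)→(p2,0,left)
state=p2 head=3 tape=1__[_]01_   (p2,_)→(p0,1,right)
state=p0 head=4 tape=1__1[0]1_   (p0,0)→(p2,1,right)
state=p2 head=5 tape=1__11[1]_   (p2,1)→(p1,_,right)
state=p1 head=6 tape=1__11_[_]   (p1,_)→(p1,_,left)
state=p1 head=5 tape=1__11[_]_   (p1,_)→(p1,_,left)
state=p1 head=4 tape=1__1[1]__   (p1,1)→(pH,1,right)
state=pH head=5 tape=1__11[_]_
M halts after 11 transitions.

11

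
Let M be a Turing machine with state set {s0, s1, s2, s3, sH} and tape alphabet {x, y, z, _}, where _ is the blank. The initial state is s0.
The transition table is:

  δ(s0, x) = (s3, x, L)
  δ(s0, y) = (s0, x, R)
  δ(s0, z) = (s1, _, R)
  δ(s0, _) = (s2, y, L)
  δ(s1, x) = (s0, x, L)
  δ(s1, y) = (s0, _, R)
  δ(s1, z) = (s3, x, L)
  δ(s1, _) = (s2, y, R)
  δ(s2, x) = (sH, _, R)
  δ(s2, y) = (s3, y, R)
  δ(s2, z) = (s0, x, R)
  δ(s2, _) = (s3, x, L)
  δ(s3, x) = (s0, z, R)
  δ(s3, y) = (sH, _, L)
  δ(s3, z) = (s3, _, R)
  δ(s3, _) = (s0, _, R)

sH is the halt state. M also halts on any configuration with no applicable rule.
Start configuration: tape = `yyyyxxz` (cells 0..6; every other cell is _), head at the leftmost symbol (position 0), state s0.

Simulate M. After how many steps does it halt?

16

s0 | [y]yyyxxz__   read y → write x, move R, go to s0
s0 | x[y]yyxxz__   read y → write x, move R, go to s0
s0 | xx[y]yxxz__   read y → write x, move R, go to s0
s0 | xxx[y]xxz__   read y → write x, move R, go to s0
s0 | xxxx[x]xz__   read x → write x, move L, go to s3
s3 | xxx[x]xxz__   read x → write z, move R, go to s0
s0 | xxxz[x]xz__   read x → write x, move L, go to s3
s3 | xxx[z]xxz__   read z → write _, move R, go to s3
s3 | xxx_[x]xz__   read x → write z, move R, go to s0
s0 | xxx_z[x]z__   read x → write x, move L, go to s3
s3 | xxx_[z]xz__   read z → write _, move R, go to s3
s3 | xxx__[x]z__   read x → write z, move R, go to s0
s0 | xxx__z[z]__   read z → write _, move R, go to s1
s1 | xxx__z_[_]_   read _ → write y, move R, go to s2
s2 | xxx__z_y[_]   read _ → write x, move L, go to s3
s3 | xxx__z_[y]x   read y → write _, move L, go to sH
sH | xxx__z[_]_x
M halts after 16 transitions.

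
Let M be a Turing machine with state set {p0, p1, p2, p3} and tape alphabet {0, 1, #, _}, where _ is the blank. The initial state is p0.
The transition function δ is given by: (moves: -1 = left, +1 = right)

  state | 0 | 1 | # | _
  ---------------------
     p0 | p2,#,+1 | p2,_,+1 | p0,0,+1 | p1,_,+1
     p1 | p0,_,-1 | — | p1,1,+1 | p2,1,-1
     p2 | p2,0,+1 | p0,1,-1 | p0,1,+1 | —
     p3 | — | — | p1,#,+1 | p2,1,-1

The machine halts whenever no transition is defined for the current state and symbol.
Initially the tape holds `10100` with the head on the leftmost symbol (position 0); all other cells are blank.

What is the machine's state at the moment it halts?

p0 | [1]0100_   read 1 → write _, move +1, go to p2
p2 | _[0]100_   read 0 → write 0, move +1, go to p2
p2 | _0[1]00_   read 1 → write 1, move -1, go to p0
p0 | _[0]100_   read 0 → write #, move +1, go to p2
p2 | _#[1]00_   read 1 → write 1, move -1, go to p0
p0 | _[#]100_   read # → write 0, move +1, go to p0
p0 | _0[1]00_   read 1 → write _, move +1, go to p2
p2 | _0_[0]0_   read 0 → write 0, move +1, go to p2
p2 | _0_0[0]_   read 0 → write 0, move +1, go to p2
p2 | _0_00[_]
No transition is defined for (p2, _); M halts in state p2.

p2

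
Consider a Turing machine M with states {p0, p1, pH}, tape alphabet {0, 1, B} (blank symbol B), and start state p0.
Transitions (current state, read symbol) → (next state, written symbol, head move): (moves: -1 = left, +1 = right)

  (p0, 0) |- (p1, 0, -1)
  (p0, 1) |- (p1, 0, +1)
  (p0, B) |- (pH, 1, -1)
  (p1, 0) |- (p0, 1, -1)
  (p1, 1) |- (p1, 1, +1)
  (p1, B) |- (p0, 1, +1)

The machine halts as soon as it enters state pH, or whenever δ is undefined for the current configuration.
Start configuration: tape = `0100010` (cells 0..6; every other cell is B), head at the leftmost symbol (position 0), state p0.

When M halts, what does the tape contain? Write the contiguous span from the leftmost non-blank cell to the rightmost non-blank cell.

0100010111

state=p0 head=0 tape=B[0]100010BB   (p0,0)→(p1,0,-1)
state=p1 head=-1 tape=[B]0100010BB   (p1,B)→(p0,1,+1)
state=p0 head=0 tape=1[0]100010BB   (p0,0)→(p1,0,-1)
state=p1 head=-1 tape=[1]0100010BB   (p1,1)→(p1,1,+1)
state=p1 head=0 tape=1[0]100010BB   (p1,0)→(p0,1,-1)
state=p0 head=-1 tape=[1]1100010BB   (p0,1)→(p1,0,+1)
state=p1 head=0 tape=0[1]100010BB   (p1,1)→(p1,1,+1)
state=p1 head=1 tape=01[1]00010BB   (p1,1)→(p1,1,+1)
state=p1 head=2 tape=011[0]0010BB   (p1,0)→(p0,1,-1)
state=p0 head=1 tape=01[1]10010BB   (p0,1)→(p1,0,+1)
state=p1 head=2 tape=010[1]0010BB   (p1,1)→(p1,1,+1)
state=p1 head=3 tape=0101[0]010BB   (p1,0)→(p0,1,-1)
state=p0 head=2 tape=010[1]1010BB   (p0,1)→(p1,0,+1)
state=p1 head=3 tape=0100[1]010BB   (p1,1)→(p1,1,+1)
state=p1 head=4 tape=01001[0]10BB   (p1,0)→(p0,1,-1)
state=p0 head=3 tape=0100[1]110BB   (p0,1)→(p1,0,+1)
state=p1 head=4 tape=01000[1]10BB   (p1,1)→(p1,1,+1)
state=p1 head=5 tape=010001[1]0BB   (p1,1)→(p1,1,+1)
state=p1 head=6 tape=0100011[0]BB   (p1,0)→(p0,1,-1)
state=p0 head=5 tape=010001[1]1BB   (p0,1)→(p1,0,+1)
state=p1 head=6 tape=0100010[1]BB   (p1,1)→(p1,1,+1)
state=p1 head=7 tape=01000101[B]B   (p1,B)→(p0,1,+1)
state=p0 head=8 tape=010001011[B]   (p0,B)→(pH,1,-1)
state=pH head=7 tape=01000101[1]1
The non-blank tape span at halt is 0100010111.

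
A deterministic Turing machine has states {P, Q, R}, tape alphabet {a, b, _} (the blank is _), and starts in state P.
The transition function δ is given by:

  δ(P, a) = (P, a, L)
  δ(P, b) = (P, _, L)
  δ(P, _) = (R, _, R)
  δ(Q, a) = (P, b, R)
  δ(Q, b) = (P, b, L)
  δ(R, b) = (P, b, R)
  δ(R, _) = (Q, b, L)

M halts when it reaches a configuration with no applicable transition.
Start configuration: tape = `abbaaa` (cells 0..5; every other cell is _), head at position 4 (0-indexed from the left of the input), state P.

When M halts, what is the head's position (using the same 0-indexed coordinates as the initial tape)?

0

state=P head=4 tape=_abba[a]a   (P,a)→(P,a,L)
state=P head=3 tape=_abb[a]aa   (P,a)→(P,a,L)
state=P head=2 tape=_ab[b]aaa   (P,b)→(P,_,L)
state=P head=1 tape=_a[b]_aaa   (P,b)→(P,_,L)
state=P head=0 tape=_[a]__aaa   (P,a)→(P,a,L)
state=P head=-1 tape=[_]a__aaa   (P,_)→(R,_,R)
state=R head=0 tape=_[a]__aaa
At halt the head is at cell 0.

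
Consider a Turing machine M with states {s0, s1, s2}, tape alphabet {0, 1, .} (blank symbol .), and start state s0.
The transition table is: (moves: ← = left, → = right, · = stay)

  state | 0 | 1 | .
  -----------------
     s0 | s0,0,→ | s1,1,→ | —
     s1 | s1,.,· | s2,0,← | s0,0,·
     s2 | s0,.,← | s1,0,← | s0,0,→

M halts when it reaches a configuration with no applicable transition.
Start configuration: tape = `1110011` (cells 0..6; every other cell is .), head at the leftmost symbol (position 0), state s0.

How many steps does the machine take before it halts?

20

state=s0 head=0 tape=.[1]110011.   (s0,1)→(s1,1,→)
state=s1 head=1 tape=.1[1]10011.   (s1,1)→(s2,0,←)
state=s2 head=0 tape=.[1]010011.   (s2,1)→(s1,0,←)
state=s1 head=-1 tape=[.]0010011.   (s1,.)→(s0,0,·)
state=s0 head=-1 tape=[0]0010011.   (s0,0)→(s0,0,→)
state=s0 head=0 tape=0[0]010011.   (s0,0)→(s0,0,→)
state=s0 head=1 tape=00[0]10011.   (s0,0)→(s0,0,→)
state=s0 head=2 tape=000[1]0011.   (s0,1)→(s1,1,→)
state=s1 head=3 tape=0001[0]011.   (s1,0)→(s1,.,·)
state=s1 head=3 tape=0001[.]011.   (s1,.)→(s0,0,·)
state=s0 head=3 tape=0001[0]011.   (s0,0)→(s0,0,→)
state=s0 head=4 tape=00010[0]11.   (s0,0)→(s0,0,→)
state=s0 head=5 tape=000100[1]1.   (s0,1)→(s1,1,→)
state=s1 head=6 tape=0001001[1].   (s1,1)→(s2,0,←)
state=s2 head=5 tape=000100[1]0.   (s2,1)→(s1,0,←)
state=s1 head=4 tape=00010[0]00.   (s1,0)→(s1,.,·)
state=s1 head=4 tape=00010[.]00.   (s1,.)→(s0,0,·)
state=s0 head=4 tape=00010[0]00.   (s0,0)→(s0,0,→)
state=s0 head=5 tape=000100[0]0.   (s0,0)→(s0,0,→)
state=s0 head=6 tape=0001000[0].   (s0,0)→(s0,0,→)
state=s0 head=7 tape=00010000[.]
M halts after 20 transitions.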